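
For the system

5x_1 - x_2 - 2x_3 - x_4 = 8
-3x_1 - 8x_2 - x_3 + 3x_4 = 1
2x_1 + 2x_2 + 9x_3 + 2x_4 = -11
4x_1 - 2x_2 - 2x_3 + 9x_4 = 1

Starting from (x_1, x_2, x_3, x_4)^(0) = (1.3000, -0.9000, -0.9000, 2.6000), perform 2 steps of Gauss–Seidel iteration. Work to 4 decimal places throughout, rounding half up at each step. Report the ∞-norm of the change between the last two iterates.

1.2035

Iteration 1:
  x_1 = (8 - (-1)·-0.9000 - (-2)·-0.9000 - (-1)·2.6000) / (5) = 1.5800
  x_2 = (1 - (-3)·1.5800 - (-1)·-0.9000 - (3)·2.6000) / (-8) = 0.3700
  x_3 = (-11 - (2)·1.5800 - (2)·0.3700 - (2)·2.6000) / (9) = -2.2333
  x_4 = (1 - (4)·1.5800 - (-2)·0.3700 - (-2)·-2.2333) / (9) = -1.0052
Iteration 2:
  x_1 = (8 - (-1)·0.3700 - (-2)·-2.2333 - (-1)·-1.0052) / (5) = 0.5796
  x_2 = (1 - (-3)·0.5796 - (-1)·-2.2333 - (3)·-1.0052) / (-8) = -0.4401
  x_3 = (-11 - (2)·0.5796 - (2)·-0.4401 - (2)·-1.0052) / (9) = -1.0298
  x_4 = (1 - (4)·0.5796 - (-2)·-0.4401 - (-2)·-1.0298) / (9) = -0.4731
Change: (-1.0004, -0.8101, 1.2035, 0.5321) → max |·| = 1.2035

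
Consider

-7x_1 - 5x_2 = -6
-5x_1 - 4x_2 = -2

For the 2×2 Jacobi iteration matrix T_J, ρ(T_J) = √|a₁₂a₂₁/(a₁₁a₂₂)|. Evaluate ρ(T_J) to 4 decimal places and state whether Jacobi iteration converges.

a₁₂a₂₁/(a₁₁a₂₂) = (-5)·(-5) / ((-7)·(-4)) = 0.892857
ρ = √|0.892857| = √0.892857 = 0.9449
ρ < 1, so Jacobi converges

0.9449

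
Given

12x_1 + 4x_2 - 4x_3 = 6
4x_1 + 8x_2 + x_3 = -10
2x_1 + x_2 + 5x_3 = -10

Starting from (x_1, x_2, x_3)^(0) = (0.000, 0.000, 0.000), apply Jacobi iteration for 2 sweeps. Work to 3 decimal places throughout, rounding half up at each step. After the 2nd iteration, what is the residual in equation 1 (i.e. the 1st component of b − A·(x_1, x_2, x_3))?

0.200

Iteration 1:
  x_1 = (6 - (4)·0.000 - (-4)·0.000) / (12) = 0.500
  x_2 = (-10 - (4)·0.000 - (1)·0.000) / (8) = -1.250
  x_3 = (-10 - (2)·0.000 - (1)·0.000) / (5) = -2.000
Iteration 2:
  x_1 = (6 - (4)·-1.250 - (-4)·-2.000) / (12) = 0.250
  x_2 = (-10 - (4)·0.500 - (1)·-2.000) / (8) = -1.250
  x_3 = (-10 - (2)·0.500 - (1)·-1.250) / (5) = -1.950
Residual b − A·x = (0.200, 0.950, 0.500)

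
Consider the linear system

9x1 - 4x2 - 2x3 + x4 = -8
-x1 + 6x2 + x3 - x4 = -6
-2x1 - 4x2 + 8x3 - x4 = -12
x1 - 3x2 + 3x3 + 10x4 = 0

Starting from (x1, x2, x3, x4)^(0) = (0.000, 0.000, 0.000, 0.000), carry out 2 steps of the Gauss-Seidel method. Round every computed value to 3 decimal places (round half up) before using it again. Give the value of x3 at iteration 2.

Iteration 1:
  x1 = (-8 - (-4)·0.000 - (-2)·0.000 - (1)·0.000) / (9) = -0.889
  x2 = (-6 - (-1)·-0.889 - (1)·0.000 - (-1)·0.000) / (6) = -1.148
  x3 = (-12 - (-2)·-0.889 - (-4)·-1.148 - (-1)·0.000) / (8) = -2.296
  x4 = (0 - (1)·-0.889 - (-3)·-1.148 - (3)·-2.296) / (10) = 0.433
Iteration 2:
  x1 = (-8 - (-4)·-1.148 - (-2)·-2.296 - (1)·0.433) / (9) = -1.957
  x2 = (-6 - (-1)·-1.957 - (1)·-2.296 - (-1)·0.433) / (6) = -0.871
  x3 = (-12 - (-2)·-1.957 - (-4)·-0.871 - (-1)·0.433) / (8) = -2.371
  x4 = (0 - (1)·-1.957 - (-3)·-0.871 - (3)·-2.371) / (10) = 0.646

-2.371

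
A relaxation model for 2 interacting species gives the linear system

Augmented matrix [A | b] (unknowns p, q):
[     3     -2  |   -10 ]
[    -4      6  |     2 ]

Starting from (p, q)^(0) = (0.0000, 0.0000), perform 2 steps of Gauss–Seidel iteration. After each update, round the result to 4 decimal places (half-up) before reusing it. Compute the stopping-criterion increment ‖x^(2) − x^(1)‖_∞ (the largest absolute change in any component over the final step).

Iteration 1:
  p = (-10 - (-2)·0.0000) / (3) = -3.3333
  q = (2 - (-4)·-3.3333) / (6) = -1.8889
Iteration 2:
  p = (-10 - (-2)·-1.8889) / (3) = -4.5926
  q = (2 - (-4)·-4.5926) / (6) = -2.7284
Change: (-1.2593, -0.8395) → max |·| = 1.2593

1.2593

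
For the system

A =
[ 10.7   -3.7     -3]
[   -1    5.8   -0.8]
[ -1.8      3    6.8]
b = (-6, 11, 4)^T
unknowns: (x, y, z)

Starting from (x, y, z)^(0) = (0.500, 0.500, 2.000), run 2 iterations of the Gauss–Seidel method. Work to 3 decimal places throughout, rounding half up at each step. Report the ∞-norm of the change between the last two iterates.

Iteration 1:
  x = (-6 - (-3.7)·0.500 - (-3)·2.000) / (10.7) = 0.173
  y = (11 - (-1)·0.173 - (-0.8)·2.000) / (5.8) = 2.202
  z = (4 - (-1.8)·0.173 - (3)·2.202) / (6.8) = -0.337
Iteration 2:
  x = (-6 - (-3.7)·2.202 - (-3)·-0.337) / (10.7) = 0.106
  y = (11 - (-1)·0.106 - (-0.8)·-0.337) / (5.8) = 1.868
  z = (4 - (-1.8)·0.106 - (3)·1.868) / (6.8) = -0.208
Change: (-0.067, -0.334, 0.129) → max |·| = 0.334

0.334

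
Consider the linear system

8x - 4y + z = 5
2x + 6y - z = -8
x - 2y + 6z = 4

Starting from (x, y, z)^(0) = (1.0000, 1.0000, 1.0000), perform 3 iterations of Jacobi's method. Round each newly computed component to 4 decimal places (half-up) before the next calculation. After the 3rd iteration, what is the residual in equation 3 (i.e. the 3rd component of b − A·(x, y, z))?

Iteration 1:
  x = (5 - (-4)·1.0000 - (1)·1.0000) / (8) = 1.0000
  y = (-8 - (2)·1.0000 - (-1)·1.0000) / (6) = -1.5000
  z = (4 - (1)·1.0000 - (-2)·1.0000) / (6) = 0.8333
Iteration 2:
  x = (5 - (-4)·-1.5000 - (1)·0.8333) / (8) = -0.2292
  y = (-8 - (2)·1.0000 - (-1)·0.8333) / (6) = -1.5278
  z = (4 - (1)·1.0000 - (-2)·-1.5000) / (6) = 0.0000
Iteration 3:
  x = (5 - (-4)·-1.5278 - (1)·0.0000) / (8) = -0.1389
  y = (-8 - (2)·-0.2292 - (-1)·0.0000) / (6) = -1.2569
  z = (4 - (1)·-0.2292 - (-2)·-1.5278) / (6) = 0.1956
Residual b − A·x = (0.8880, 0.0148, 0.4515)

0.4515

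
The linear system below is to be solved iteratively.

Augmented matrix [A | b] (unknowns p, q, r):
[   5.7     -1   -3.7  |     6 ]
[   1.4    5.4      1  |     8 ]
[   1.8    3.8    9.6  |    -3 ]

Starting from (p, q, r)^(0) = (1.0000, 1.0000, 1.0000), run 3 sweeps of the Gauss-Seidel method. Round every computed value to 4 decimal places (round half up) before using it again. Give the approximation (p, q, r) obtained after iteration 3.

Iteration 1:
  p = (6 - (-1)·1.0000 - (-3.7)·1.0000) / (5.7) = 1.8772
  q = (8 - (1.4)·1.8772 - (1)·1.0000) / (5.4) = 0.8096
  r = (-3 - (1.8)·1.8772 - (3.8)·0.8096) / (9.6) = -0.9849
Iteration 2:
  p = (6 - (-1)·0.8096 - (-3.7)·-0.9849) / (5.7) = 0.5553
  q = (8 - (1.4)·0.5553 - (1)·-0.9849) / (5.4) = 1.5199
  r = (-3 - (1.8)·0.5553 - (3.8)·1.5199) / (9.6) = -1.0182
Iteration 3:
  p = (6 - (-1)·1.5199 - (-3.7)·-1.0182) / (5.7) = 0.6583
  q = (8 - (1.4)·0.6583 - (1)·-1.0182) / (5.4) = 1.4994
  r = (-3 - (1.8)·0.6583 - (3.8)·1.4994) / (9.6) = -1.0294

(0.6583, 1.4994, -1.0294)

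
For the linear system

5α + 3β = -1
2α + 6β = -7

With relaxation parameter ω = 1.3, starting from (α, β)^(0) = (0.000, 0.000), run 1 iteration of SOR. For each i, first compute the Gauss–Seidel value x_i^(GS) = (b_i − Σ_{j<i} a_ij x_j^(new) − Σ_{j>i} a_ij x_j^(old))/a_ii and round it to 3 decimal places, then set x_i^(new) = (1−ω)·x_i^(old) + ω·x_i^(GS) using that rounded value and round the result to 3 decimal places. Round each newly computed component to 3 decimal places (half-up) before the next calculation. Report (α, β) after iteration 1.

(-0.260, -1.404)

Iteration 1:
  α: GS value = (-1 - (3)·0.000) / (5) = -0.200;  α ← (1−ω)·0.000 + ω·-0.200 = -0.260
  β: GS value = (-7 - (2)·-0.260) / (6) = -1.080;  β ← (1−ω)·0.000 + ω·-1.080 = -1.404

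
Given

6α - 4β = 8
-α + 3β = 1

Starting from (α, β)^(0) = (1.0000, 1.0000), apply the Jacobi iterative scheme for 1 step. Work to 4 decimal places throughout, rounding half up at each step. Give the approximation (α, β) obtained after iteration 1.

Iteration 1:
  α = (8 - (-4)·1.0000) / (6) = 2.0000
  β = (1 - (-1)·1.0000) / (3) = 0.6667

(2.0000, 0.6667)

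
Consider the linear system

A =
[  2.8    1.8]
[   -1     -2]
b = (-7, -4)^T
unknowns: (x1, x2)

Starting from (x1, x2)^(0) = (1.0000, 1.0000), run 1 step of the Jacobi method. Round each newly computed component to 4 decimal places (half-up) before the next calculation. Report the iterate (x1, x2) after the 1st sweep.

Iteration 1:
  x1 = (-7 - (1.8)·1.0000) / (2.8) = -3.1429
  x2 = (-4 - (-1)·1.0000) / (-2) = 1.5000

(-3.1429, 1.5000)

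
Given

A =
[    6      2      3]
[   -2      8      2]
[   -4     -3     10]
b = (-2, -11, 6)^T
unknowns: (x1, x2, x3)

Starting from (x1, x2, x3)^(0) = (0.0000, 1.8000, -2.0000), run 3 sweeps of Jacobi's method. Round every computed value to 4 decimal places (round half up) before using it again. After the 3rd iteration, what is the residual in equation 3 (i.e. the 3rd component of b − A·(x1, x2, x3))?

Iteration 1:
  x1 = (-2 - (2)·1.8000 - (3)·-2.0000) / (6) = 0.0667
  x2 = (-11 - (-2)·0.0000 - (2)·-2.0000) / (8) = -0.8750
  x3 = (6 - (-4)·0.0000 - (-3)·1.8000) / (10) = 1.1400
Iteration 2:
  x1 = (-2 - (2)·-0.8750 - (3)·1.1400) / (6) = -0.6117
  x2 = (-11 - (-2)·0.0667 - (2)·1.1400) / (8) = -1.6433
  x3 = (6 - (-4)·0.0667 - (-3)·-0.8750) / (10) = 0.3642
Iteration 3:
  x1 = (-2 - (2)·-1.6433 - (3)·0.3642) / (6) = 0.0323
  x2 = (-11 - (-2)·-0.6117 - (2)·0.3642) / (8) = -1.6190
  x3 = (6 - (-4)·-0.6117 - (-3)·-1.6433) / (10) = -0.1377
Residual b − A·x = (1.4573, 2.2920, 2.6492)

2.6492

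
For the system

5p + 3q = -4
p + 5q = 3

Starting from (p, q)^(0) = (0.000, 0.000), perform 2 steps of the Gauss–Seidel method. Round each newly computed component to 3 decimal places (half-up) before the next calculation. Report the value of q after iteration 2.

Iteration 1:
  p = (-4 - (3)·0.000) / (5) = -0.800
  q = (3 - (1)·-0.800) / (5) = 0.760
Iteration 2:
  p = (-4 - (3)·0.760) / (5) = -1.256
  q = (3 - (1)·-1.256) / (5) = 0.851

0.851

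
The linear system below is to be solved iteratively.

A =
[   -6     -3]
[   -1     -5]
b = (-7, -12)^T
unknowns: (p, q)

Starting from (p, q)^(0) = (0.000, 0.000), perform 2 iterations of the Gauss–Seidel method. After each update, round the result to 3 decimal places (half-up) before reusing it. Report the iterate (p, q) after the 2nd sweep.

Iteration 1:
  p = (-7 - (-3)·0.000) / (-6) = 1.167
  q = (-12 - (-1)·1.167) / (-5) = 2.167
Iteration 2:
  p = (-7 - (-3)·2.167) / (-6) = 0.083
  q = (-12 - (-1)·0.083) / (-5) = 2.383

(0.083, 2.383)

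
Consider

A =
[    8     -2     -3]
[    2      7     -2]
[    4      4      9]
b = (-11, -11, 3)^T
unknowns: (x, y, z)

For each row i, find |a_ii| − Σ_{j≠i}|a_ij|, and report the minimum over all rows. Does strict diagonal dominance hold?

1

row 1: |8| − (2+3) = 3
row 2: |7| − (2+2) = 3
row 3: |9| − (4+4) = 1
minimum over rows = 1 → strictly diagonally dominant (convergence guaranteed)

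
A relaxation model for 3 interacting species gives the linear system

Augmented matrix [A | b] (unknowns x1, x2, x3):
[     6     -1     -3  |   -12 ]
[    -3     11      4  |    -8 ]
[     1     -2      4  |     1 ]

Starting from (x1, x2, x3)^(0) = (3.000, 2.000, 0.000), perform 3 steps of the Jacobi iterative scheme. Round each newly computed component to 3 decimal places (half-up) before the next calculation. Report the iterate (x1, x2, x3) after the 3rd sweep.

(-1.871, -1.459, 0.002)

Iteration 1:
  x1 = (-12 - (-1)·2.000 - (-3)·0.000) / (6) = -1.667
  x2 = (-8 - (-3)·3.000 - (4)·0.000) / (11) = 0.091
  x3 = (1 - (1)·3.000 - (-2)·2.000) / (4) = 0.500
Iteration 2:
  x1 = (-12 - (-1)·0.091 - (-3)·0.500) / (6) = -1.735
  x2 = (-8 - (-3)·-1.667 - (4)·0.500) / (11) = -1.364
  x3 = (1 - (1)·-1.667 - (-2)·0.091) / (4) = 0.712
Iteration 3:
  x1 = (-12 - (-1)·-1.364 - (-3)·0.712) / (6) = -1.871
  x2 = (-8 - (-3)·-1.735 - (4)·0.712) / (11) = -1.459
  x3 = (1 - (1)·-1.735 - (-2)·-1.364) / (4) = 0.002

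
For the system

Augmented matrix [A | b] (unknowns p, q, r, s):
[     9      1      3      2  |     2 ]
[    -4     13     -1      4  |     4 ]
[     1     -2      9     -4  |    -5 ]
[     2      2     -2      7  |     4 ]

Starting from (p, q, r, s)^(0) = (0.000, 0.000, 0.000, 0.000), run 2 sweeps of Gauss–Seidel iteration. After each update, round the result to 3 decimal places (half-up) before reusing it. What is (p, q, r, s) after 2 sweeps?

Iteration 1:
  p = (2 - (1)·0.000 - (3)·0.000 - (2)·0.000) / (9) = 0.222
  q = (4 - (-4)·0.222 - (-1)·0.000 - (4)·0.000) / (13) = 0.376
  r = (-5 - (1)·0.222 - (-2)·0.376 - (-4)·0.000) / (9) = -0.497
  s = (4 - (2)·0.222 - (2)·0.376 - (-2)·-0.497) / (7) = 0.259
Iteration 2:
  p = (2 - (1)·0.376 - (3)·-0.497 - (2)·0.259) / (9) = 0.289
  q = (4 - (-4)·0.289 - (-1)·-0.497 - (4)·0.259) / (13) = 0.279
  r = (-5 - (1)·0.289 - (-2)·0.279 - (-4)·0.259) / (9) = -0.411
  s = (4 - (2)·0.289 - (2)·0.279 - (-2)·-0.411) / (7) = 0.292

(0.289, 0.279, -0.411, 0.292)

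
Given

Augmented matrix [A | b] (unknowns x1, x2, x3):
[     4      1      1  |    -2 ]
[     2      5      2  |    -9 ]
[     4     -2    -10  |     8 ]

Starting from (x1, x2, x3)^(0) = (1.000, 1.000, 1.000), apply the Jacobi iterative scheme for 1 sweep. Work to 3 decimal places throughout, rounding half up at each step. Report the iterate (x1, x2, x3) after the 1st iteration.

Iteration 1:
  x1 = (-2 - (1)·1.000 - (1)·1.000) / (4) = -1.000
  x2 = (-9 - (2)·1.000 - (2)·1.000) / (5) = -2.600
  x3 = (8 - (4)·1.000 - (-2)·1.000) / (-10) = -0.600

(-1.000, -2.600, -0.600)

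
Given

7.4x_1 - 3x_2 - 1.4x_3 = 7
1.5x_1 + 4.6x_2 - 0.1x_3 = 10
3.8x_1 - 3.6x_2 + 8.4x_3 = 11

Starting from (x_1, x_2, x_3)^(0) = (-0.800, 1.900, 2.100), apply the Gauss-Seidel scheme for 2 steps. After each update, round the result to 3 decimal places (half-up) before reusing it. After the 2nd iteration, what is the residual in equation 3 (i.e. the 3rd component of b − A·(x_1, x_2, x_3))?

Iteration 1:
  x_1 = (7 - (-3)·1.900 - (-1.4)·2.100) / (7.4) = 2.114
  x_2 = (10 - (1.5)·2.114 - (-0.1)·2.100) / (4.6) = 1.530
  x_3 = (11 - (3.8)·2.114 - (-3.6)·1.530) / (8.4) = 1.009
Iteration 2:
  x_1 = (7 - (-3)·1.530 - (-1.4)·1.009) / (7.4) = 1.757
  x_2 = (10 - (1.5)·1.757 - (-0.1)·1.009) / (4.6) = 1.623
  x_3 = (11 - (3.8)·1.757 - (-3.6)·1.623) / (8.4) = 1.210
Residual b − A·x = (0.561, 0.020, 0.002)

0.002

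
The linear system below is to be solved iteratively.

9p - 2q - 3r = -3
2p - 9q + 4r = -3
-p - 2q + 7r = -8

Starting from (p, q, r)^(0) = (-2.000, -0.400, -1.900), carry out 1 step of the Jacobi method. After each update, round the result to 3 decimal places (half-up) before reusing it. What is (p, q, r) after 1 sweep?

Iteration 1:
  p = (-3 - (-2)·-0.400 - (-3)·-1.900) / (9) = -1.056
  q = (-3 - (2)·-2.000 - (4)·-1.900) / (-9) = -0.956
  r = (-8 - (-1)·-2.000 - (-2)·-0.400) / (7) = -1.543

(-1.056, -0.956, -1.543)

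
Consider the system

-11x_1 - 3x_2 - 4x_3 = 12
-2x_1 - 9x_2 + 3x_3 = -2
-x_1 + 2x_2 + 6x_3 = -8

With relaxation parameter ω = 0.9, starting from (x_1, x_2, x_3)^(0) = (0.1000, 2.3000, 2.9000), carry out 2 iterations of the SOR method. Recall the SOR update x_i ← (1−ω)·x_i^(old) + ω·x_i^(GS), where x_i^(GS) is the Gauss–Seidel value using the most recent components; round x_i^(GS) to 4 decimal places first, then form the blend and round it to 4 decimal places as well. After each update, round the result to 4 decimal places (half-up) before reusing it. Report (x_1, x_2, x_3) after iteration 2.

(-1.0752, 0.0482, -1.5579)

Iteration 1:
  x_1: GS value = (12 - (-3)·2.3000 - (-4)·2.9000) / (-11) = -2.7727;  x_1 ← (1−ω)·0.1000 + ω·-2.7727 = -2.4854
  x_2: GS value = (-2 - (-2)·-2.4854 - (3)·2.9000) / (-9) = 1.7412;  x_2 ← (1−ω)·2.3000 + ω·1.7412 = 1.7971
  x_3: GS value = (-8 - (-1)·-2.4854 - (2)·1.7971) / (6) = -2.3466;  x_3 ← (1−ω)·2.9000 + ω·-2.3466 = -1.8219
Iteration 2:
  x_1: GS value = (12 - (-3)·1.7971 - (-4)·-1.8219) / (-11) = -0.9185;  x_1 ← (1−ω)·-2.4854 + ω·-0.9185 = -1.0752
  x_2: GS value = (-2 - (-2)·-1.0752 - (3)·-1.8219) / (-9) = -0.1461;  x_2 ← (1−ω)·1.7971 + ω·-0.1461 = 0.0482
  x_3: GS value = (-8 - (-1)·-1.0752 - (2)·0.0482) / (6) = -1.5286;  x_3 ← (1−ω)·-1.8219 + ω·-1.5286 = -1.5579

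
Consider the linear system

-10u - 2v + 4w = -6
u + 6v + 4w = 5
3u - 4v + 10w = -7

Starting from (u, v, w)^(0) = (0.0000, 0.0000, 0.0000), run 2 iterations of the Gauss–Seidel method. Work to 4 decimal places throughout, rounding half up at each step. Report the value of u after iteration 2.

Iteration 1:
  u = (-6 - (-2)·0.0000 - (4)·0.0000) / (-10) = 0.6000
  v = (5 - (1)·0.6000 - (4)·0.0000) / (6) = 0.7333
  w = (-7 - (3)·0.6000 - (-4)·0.7333) / (10) = -0.5867
Iteration 2:
  u = (-6 - (-2)·0.7333 - (4)·-0.5867) / (-10) = 0.2187
  v = (5 - (1)·0.2187 - (4)·-0.5867) / (6) = 1.1880
  w = (-7 - (3)·0.2187 - (-4)·1.1880) / (10) = -0.2904

0.2187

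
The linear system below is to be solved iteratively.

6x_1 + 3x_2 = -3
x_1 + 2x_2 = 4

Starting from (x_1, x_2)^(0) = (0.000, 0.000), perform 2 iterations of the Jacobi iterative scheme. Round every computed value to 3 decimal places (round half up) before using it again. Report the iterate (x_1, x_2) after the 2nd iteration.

(-1.500, 2.250)

Iteration 1:
  x_1 = (-3 - (3)·0.000) / (6) = -0.500
  x_2 = (4 - (1)·0.000) / (2) = 2.000
Iteration 2:
  x_1 = (-3 - (3)·2.000) / (6) = -1.500
  x_2 = (4 - (1)·-0.500) / (2) = 2.250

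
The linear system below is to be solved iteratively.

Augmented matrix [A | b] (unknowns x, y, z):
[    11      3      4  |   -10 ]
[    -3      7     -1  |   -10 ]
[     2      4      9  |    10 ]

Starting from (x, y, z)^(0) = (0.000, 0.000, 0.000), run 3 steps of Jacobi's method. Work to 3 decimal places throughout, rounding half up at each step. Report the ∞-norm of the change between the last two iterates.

0.242

Iteration 1:
  x = (-10 - (3)·0.000 - (4)·0.000) / (11) = -0.909
  y = (-10 - (-3)·0.000 - (-1)·0.000) / (7) = -1.429
  z = (10 - (2)·0.000 - (4)·0.000) / (9) = 1.111
Iteration 2:
  x = (-10 - (3)·-1.429 - (4)·1.111) / (11) = -0.923
  y = (-10 - (-3)·-0.909 - (-1)·1.111) / (7) = -1.659
  z = (10 - (2)·-0.909 - (4)·-1.429) / (9) = 1.948
Iteration 3:
  x = (-10 - (3)·-1.659 - (4)·1.948) / (11) = -1.165
  y = (-10 - (-3)·-0.923 - (-1)·1.948) / (7) = -1.546
  z = (10 - (2)·-0.923 - (4)·-1.659) / (9) = 2.054
Change: (-0.242, 0.113, 0.106) → max |·| = 0.242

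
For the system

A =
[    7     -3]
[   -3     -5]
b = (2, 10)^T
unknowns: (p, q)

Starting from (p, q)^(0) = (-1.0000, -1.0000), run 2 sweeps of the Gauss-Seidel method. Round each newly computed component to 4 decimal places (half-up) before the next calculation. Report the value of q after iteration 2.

Iteration 1:
  p = (2 - (-3)·-1.0000) / (7) = -0.1429
  q = (10 - (-3)·-0.1429) / (-5) = -1.9143
Iteration 2:
  p = (2 - (-3)·-1.9143) / (7) = -0.5347
  q = (10 - (-3)·-0.5347) / (-5) = -1.6792

-1.6792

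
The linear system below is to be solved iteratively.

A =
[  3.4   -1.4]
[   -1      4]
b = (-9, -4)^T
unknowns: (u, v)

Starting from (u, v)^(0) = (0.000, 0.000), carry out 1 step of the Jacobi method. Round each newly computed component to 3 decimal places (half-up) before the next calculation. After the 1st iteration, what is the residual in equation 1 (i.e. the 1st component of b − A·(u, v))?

Iteration 1:
  u = (-9 - (-1.4)·0.000) / (3.4) = -2.647
  v = (-4 - (-1)·0.000) / (4) = -1.000
Residual b − A·x = (-1.400, -2.647)

-1.400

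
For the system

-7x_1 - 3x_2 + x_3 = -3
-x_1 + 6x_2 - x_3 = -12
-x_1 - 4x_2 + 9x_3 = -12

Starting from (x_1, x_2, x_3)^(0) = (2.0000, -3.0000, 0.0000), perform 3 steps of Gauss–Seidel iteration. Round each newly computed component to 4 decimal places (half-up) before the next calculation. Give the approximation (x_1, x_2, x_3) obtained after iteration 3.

Iteration 1:
  x_1 = (-3 - (-3)·-3.0000 - (1)·0.0000) / (-7) = 1.7143
  x_2 = (-12 - (-1)·1.7143 - (-1)·0.0000) / (6) = -1.7143
  x_3 = (-12 - (-1)·1.7143 - (-4)·-1.7143) / (9) = -1.9048
Iteration 2:
  x_1 = (-3 - (-3)·-1.7143 - (1)·-1.9048) / (-7) = 0.8912
  x_2 = (-12 - (-1)·0.8912 - (-1)·-1.9048) / (6) = -2.1689
  x_3 = (-12 - (-1)·0.8912 - (-4)·-2.1689) / (9) = -2.1983
Iteration 3:
  x_1 = (-3 - (-3)·-2.1689 - (1)·-2.1983) / (-7) = 1.0441
  x_2 = (-12 - (-1)·1.0441 - (-1)·-2.1983) / (6) = -2.1924
  x_3 = (-12 - (-1)·1.0441 - (-4)·-2.1924) / (9) = -2.1917

(1.0441, -2.1924, -2.1917)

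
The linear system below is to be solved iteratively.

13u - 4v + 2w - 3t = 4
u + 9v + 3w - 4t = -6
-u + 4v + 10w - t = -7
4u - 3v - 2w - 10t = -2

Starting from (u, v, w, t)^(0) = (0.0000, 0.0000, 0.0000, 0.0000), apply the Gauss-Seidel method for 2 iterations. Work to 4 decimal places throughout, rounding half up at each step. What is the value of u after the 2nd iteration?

0.2929

Iteration 1:
  u = (4 - (-4)·0.0000 - (2)·0.0000 - (-3)·0.0000) / (13) = 0.3077
  v = (-6 - (1)·0.3077 - (3)·0.0000 - (-4)·0.0000) / (9) = -0.7009
  w = (-7 - (-1)·0.3077 - (4)·-0.7009 - (-1)·0.0000) / (10) = -0.3889
  t = (-2 - (4)·0.3077 - (-3)·-0.7009 - (-2)·-0.3889) / (-10) = 0.6111
Iteration 2:
  u = (4 - (-4)·-0.7009 - (2)·-0.3889 - (-3)·0.6111) / (13) = 0.2929
  v = (-6 - (1)·0.2929 - (3)·-0.3889 - (-4)·0.6111) / (9) = -0.2980
  w = (-7 - (-1)·0.2929 - (4)·-0.2980 - (-1)·0.6111) / (10) = -0.4904
  t = (-2 - (4)·0.2929 - (-3)·-0.2980 - (-2)·-0.4904) / (-10) = 0.5046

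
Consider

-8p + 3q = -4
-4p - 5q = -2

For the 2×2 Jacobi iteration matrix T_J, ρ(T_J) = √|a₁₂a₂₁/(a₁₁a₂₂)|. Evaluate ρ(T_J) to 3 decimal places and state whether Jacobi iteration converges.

0.548

a₁₂a₂₁/(a₁₁a₂₂) = (3)·(-4) / ((-8)·(-5)) = -0.300000
ρ = √|-0.300000| = √0.300000 = 0.548
ρ < 1, so Jacobi converges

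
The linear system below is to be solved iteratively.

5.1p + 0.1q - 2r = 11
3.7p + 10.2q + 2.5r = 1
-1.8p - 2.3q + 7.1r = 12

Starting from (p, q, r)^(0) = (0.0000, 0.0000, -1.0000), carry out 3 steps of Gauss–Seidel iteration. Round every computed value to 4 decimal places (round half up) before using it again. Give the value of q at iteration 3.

-1.4552

Iteration 1:
  p = (11 - (0.1)·0.0000 - (-2)·-1.0000) / (5.1) = 1.7647
  q = (1 - (3.7)·1.7647 - (2.5)·-1.0000) / (10.2) = -0.2970
  r = (12 - (-1.8)·1.7647 - (-2.3)·-0.2970) / (7.1) = 2.0413
Iteration 2:
  p = (11 - (0.1)·-0.2970 - (-2)·2.0413) / (5.1) = 2.9632
  q = (1 - (3.7)·2.9632 - (2.5)·2.0413) / (10.2) = -1.4772
  r = (12 - (-1.8)·2.9632 - (-2.3)·-1.4772) / (7.1) = 1.9628
Iteration 3:
  p = (11 - (0.1)·-1.4772 - (-2)·1.9628) / (5.1) = 2.9556
  q = (1 - (3.7)·2.9556 - (2.5)·1.9628) / (10.2) = -1.4552
  r = (12 - (-1.8)·2.9556 - (-2.3)·-1.4552) / (7.1) = 1.9680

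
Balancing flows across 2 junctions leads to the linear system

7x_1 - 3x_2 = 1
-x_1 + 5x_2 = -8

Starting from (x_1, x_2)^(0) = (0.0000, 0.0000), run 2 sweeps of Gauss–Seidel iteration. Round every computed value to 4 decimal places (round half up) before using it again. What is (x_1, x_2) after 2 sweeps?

Iteration 1:
  x_1 = (1 - (-3)·0.0000) / (7) = 0.1429
  x_2 = (-8 - (-1)·0.1429) / (5) = -1.5714
Iteration 2:
  x_1 = (1 - (-3)·-1.5714) / (7) = -0.5306
  x_2 = (-8 - (-1)·-0.5306) / (5) = -1.7061

(-0.5306, -1.7061)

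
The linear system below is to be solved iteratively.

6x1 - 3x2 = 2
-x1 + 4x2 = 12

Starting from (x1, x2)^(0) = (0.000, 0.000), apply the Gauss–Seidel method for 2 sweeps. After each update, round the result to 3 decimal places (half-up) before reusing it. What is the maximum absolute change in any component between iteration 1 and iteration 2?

Iteration 1:
  x1 = (2 - (-3)·0.000) / (6) = 0.333
  x2 = (12 - (-1)·0.333) / (4) = 3.083
Iteration 2:
  x1 = (2 - (-3)·3.083) / (6) = 1.875
  x2 = (12 - (-1)·1.875) / (4) = 3.469
Change: (1.542, 0.386) → max |·| = 1.542

1.542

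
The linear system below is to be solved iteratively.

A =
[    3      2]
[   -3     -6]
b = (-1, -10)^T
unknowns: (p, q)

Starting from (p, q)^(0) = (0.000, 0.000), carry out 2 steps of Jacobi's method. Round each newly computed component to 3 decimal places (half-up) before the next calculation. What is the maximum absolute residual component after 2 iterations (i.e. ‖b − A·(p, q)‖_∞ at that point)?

3.337

Iteration 1:
  p = (-1 - (2)·0.000) / (3) = -0.333
  q = (-10 - (-3)·0.000) / (-6) = 1.667
Iteration 2:
  p = (-1 - (2)·1.667) / (3) = -1.445
  q = (-10 - (-3)·-0.333) / (-6) = 1.833
Residual b − A·x = (-0.331, -3.337); ∞-norm = 3.337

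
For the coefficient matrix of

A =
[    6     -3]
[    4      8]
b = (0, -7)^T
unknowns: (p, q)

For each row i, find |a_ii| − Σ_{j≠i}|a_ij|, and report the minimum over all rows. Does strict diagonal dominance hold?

3

row 1: |6| − (3) = 3
row 2: |8| − (4) = 4
minimum over rows = 3 → strictly diagonally dominant (convergence guaranteed)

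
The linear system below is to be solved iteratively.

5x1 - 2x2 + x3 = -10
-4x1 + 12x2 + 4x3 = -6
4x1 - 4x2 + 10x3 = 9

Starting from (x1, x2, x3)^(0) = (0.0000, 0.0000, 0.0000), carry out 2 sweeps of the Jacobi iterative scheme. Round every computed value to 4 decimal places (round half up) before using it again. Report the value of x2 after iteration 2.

Iteration 1:
  x1 = (-10 - (-2)·0.0000 - (1)·0.0000) / (5) = -2.0000
  x2 = (-6 - (-4)·0.0000 - (4)·0.0000) / (12) = -0.5000
  x3 = (9 - (4)·0.0000 - (-4)·0.0000) / (10) = 0.9000
Iteration 2:
  x1 = (-10 - (-2)·-0.5000 - (1)·0.9000) / (5) = -2.3800
  x2 = (-6 - (-4)·-2.0000 - (4)·0.9000) / (12) = -1.4667
  x3 = (9 - (4)·-2.0000 - (-4)·-0.5000) / (10) = 1.5000

-1.4667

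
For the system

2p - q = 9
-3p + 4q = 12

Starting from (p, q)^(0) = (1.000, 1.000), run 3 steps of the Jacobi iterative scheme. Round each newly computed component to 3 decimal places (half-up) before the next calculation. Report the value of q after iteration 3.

Iteration 1:
  p = (9 - (-1)·1.000) / (2) = 5.000
  q = (12 - (-3)·1.000) / (4) = 3.750
Iteration 2:
  p = (9 - (-1)·3.750) / (2) = 6.375
  q = (12 - (-3)·5.000) / (4) = 6.750
Iteration 3:
  p = (9 - (-1)·6.750) / (2) = 7.875
  q = (12 - (-3)·6.375) / (4) = 7.781

7.781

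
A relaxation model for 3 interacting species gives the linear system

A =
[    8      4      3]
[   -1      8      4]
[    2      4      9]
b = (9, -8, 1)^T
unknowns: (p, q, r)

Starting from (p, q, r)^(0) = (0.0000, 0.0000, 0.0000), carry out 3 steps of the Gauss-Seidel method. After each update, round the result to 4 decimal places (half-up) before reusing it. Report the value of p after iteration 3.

1.5182

Iteration 1:
  p = (9 - (4)·0.0000 - (3)·0.0000) / (8) = 1.1250
  q = (-8 - (-1)·1.1250 - (4)·0.0000) / (8) = -0.8594
  r = (1 - (2)·1.1250 - (4)·-0.8594) / (9) = 0.2431
Iteration 2:
  p = (9 - (4)·-0.8594 - (3)·0.2431) / (8) = 1.4635
  q = (-8 - (-1)·1.4635 - (4)·0.2431) / (8) = -0.9386
  r = (1 - (2)·1.4635 - (4)·-0.9386) / (9) = 0.2030
Iteration 3:
  p = (9 - (4)·-0.9386 - (3)·0.2030) / (8) = 1.5182
  q = (-8 - (-1)·1.5182 - (4)·0.2030) / (8) = -0.9117
  r = (1 - (2)·1.5182 - (4)·-0.9117) / (9) = 0.1789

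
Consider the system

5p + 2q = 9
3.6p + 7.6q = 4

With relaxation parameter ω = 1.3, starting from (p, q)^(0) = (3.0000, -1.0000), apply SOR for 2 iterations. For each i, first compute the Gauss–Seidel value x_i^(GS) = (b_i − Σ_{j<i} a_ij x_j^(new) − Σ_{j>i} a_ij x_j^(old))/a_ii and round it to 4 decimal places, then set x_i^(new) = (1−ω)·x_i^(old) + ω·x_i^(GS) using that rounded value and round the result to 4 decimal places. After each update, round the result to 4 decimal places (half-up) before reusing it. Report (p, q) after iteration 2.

Iteration 1:
  p: GS value = (9 - (2)·-1.0000) / (5) = 2.2000;  p ← (1−ω)·3.0000 + ω·2.2000 = 1.9600
  q: GS value = (4 - (3.6)·1.9600) / (7.6) = -0.4021;  q ← (1−ω)·-1.0000 + ω·-0.4021 = -0.2227
Iteration 2:
  p: GS value = (9 - (2)·-0.2227) / (5) = 1.8891;  p ← (1−ω)·1.9600 + ω·1.8891 = 1.8678
  q: GS value = (4 - (3.6)·1.8678) / (7.6) = -0.3584;  q ← (1−ω)·-0.2227 + ω·-0.3584 = -0.3991

(1.8678, -0.3991)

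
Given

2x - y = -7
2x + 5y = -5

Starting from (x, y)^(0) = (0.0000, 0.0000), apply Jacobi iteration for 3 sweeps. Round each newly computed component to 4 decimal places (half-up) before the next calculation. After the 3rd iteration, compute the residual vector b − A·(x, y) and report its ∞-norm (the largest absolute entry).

Iteration 1:
  x = (-7 - (-1)·0.0000) / (2) = -3.5000
  y = (-5 - (2)·0.0000) / (5) = -1.0000
Iteration 2:
  x = (-7 - (-1)·-1.0000) / (2) = -4.0000
  y = (-5 - (2)·-3.5000) / (5) = 0.4000
Iteration 3:
  x = (-7 - (-1)·0.4000) / (2) = -3.3000
  y = (-5 - (2)·-4.0000) / (5) = 0.6000
Residual b − A·x = (0.2000, -1.4000); ∞-norm = 1.4000

1.4000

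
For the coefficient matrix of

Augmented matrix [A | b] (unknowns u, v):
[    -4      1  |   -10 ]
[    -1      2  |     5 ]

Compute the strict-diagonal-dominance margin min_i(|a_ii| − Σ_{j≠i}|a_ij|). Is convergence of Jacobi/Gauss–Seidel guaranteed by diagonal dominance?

row 1: |-4| − (1) = 3
row 2: |2| − (1) = 1
minimum over rows = 1 → strictly diagonally dominant (convergence guaranteed)

1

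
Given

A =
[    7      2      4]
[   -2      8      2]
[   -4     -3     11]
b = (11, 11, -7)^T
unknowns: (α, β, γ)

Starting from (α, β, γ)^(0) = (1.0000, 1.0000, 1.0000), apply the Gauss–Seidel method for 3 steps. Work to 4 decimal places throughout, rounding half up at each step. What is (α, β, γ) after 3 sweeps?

(0.9403, 1.5443, 0.1267)

Iteration 1:
  α = (11 - (2)·1.0000 - (4)·1.0000) / (7) = 0.7143
  β = (11 - (-2)·0.7143 - (2)·1.0000) / (8) = 1.3036
  γ = (-7 - (-4)·0.7143 - (-3)·1.3036) / (11) = -0.0211
Iteration 2:
  α = (11 - (2)·1.3036 - (4)·-0.0211) / (7) = 1.2110
  β = (11 - (-2)·1.2110 - (2)·-0.0211) / (8) = 1.6830
  γ = (-7 - (-4)·1.2110 - (-3)·1.6830) / (11) = 0.2630
Iteration 3:
  α = (11 - (2)·1.6830 - (4)·0.2630) / (7) = 0.9403
  β = (11 - (-2)·0.9403 - (2)·0.2630) / (8) = 1.5443
  γ = (-7 - (-4)·0.9403 - (-3)·1.5443) / (11) = 0.1267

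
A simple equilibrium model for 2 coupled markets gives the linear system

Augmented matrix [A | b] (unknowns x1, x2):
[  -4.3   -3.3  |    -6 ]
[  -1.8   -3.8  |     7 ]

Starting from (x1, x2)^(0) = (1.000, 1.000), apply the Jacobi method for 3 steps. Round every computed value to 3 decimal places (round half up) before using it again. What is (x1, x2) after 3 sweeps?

(3.038, -3.345)

Iteration 1:
  x1 = (-6 - (-3.3)·1.000) / (-4.3) = 0.628
  x2 = (7 - (-1.8)·1.000) / (-3.8) = -2.316
Iteration 2:
  x1 = (-6 - (-3.3)·-2.316) / (-4.3) = 3.173
  x2 = (7 - (-1.8)·0.628) / (-3.8) = -2.140
Iteration 3:
  x1 = (-6 - (-3.3)·-2.140) / (-4.3) = 3.038
  x2 = (7 - (-1.8)·3.173) / (-3.8) = -3.345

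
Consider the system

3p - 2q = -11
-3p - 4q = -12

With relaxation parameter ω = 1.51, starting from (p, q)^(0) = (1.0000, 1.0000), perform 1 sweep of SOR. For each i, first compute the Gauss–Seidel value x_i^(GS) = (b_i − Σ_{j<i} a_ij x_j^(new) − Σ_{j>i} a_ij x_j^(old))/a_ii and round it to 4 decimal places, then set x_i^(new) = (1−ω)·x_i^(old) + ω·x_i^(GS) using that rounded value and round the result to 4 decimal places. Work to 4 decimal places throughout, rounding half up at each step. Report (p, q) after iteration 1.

(-5.0400, 9.7278)

Iteration 1:
  p: GS value = (-11 - (-2)·1.0000) / (3) = -3.0000;  p ← (1−ω)·1.0000 + ω·-3.0000 = -5.0400
  q: GS value = (-12 - (-3)·-5.0400) / (-4) = 6.7800;  q ← (1−ω)·1.0000 + ω·6.7800 = 9.7278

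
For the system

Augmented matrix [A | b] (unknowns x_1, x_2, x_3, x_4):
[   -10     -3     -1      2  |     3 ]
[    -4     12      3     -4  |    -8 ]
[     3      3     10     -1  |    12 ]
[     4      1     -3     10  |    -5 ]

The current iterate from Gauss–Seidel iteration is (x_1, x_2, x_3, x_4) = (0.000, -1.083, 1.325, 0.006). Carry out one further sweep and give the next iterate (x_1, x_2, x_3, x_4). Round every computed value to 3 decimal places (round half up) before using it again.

(-0.106, -1.031, 1.542, 0.108)

One sweep:
  x_1 = (3 - (-3)·-1.083 - (-1)·1.325 - (2)·0.006) / (-10) = -0.106
  x_2 = (-8 - (-4)·-0.106 - (3)·1.325 - (-4)·0.006) / (12) = -1.031
  x_3 = (12 - (3)·-0.106 - (3)·-1.031 - (-1)·0.006) / (10) = 1.542
  x_4 = (-5 - (4)·-0.106 - (1)·-1.031 - (-3)·1.542) / (10) = 0.108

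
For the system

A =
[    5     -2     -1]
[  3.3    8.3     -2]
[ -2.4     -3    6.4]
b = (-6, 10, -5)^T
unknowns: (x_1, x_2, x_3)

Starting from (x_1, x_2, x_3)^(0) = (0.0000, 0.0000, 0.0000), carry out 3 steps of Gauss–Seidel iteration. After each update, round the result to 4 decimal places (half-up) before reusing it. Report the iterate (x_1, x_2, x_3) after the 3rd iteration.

Iteration 1:
  x_1 = (-6 - (-2)·0.0000 - (-1)·0.0000) / (5) = -1.2000
  x_2 = (10 - (3.3)·-1.2000 - (-2)·0.0000) / (8.3) = 1.6819
  x_3 = (-5 - (-2.4)·-1.2000 - (-3)·1.6819) / (6.4) = -0.4429
Iteration 2:
  x_1 = (-6 - (-2)·1.6819 - (-1)·-0.4429) / (5) = -0.6158
  x_2 = (10 - (3.3)·-0.6158 - (-2)·-0.4429) / (8.3) = 1.3429
  x_3 = (-5 - (-2.4)·-0.6158 - (-3)·1.3429) / (6.4) = -0.3827
Iteration 3:
  x_1 = (-6 - (-2)·1.3429 - (-1)·-0.3827) / (5) = -0.7394
  x_2 = (10 - (3.3)·-0.7394 - (-2)·-0.3827) / (8.3) = 1.4066
  x_3 = (-5 - (-2.4)·-0.7394 - (-3)·1.4066) / (6.4) = -0.3992

(-0.7394, 1.4066, -0.3992)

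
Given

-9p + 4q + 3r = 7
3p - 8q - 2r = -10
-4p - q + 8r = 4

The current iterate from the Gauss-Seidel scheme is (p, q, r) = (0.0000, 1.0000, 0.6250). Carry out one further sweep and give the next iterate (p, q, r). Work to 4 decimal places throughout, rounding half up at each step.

One sweep:
  p = (7 - (4)·1.0000 - (3)·0.6250) / (-9) = -0.1250
  q = (-10 - (3)·-0.1250 - (-2)·0.6250) / (-8) = 1.0469
  r = (4 - (-4)·-0.1250 - (-1)·1.0469) / (8) = 0.5684

(-0.1250, 1.0469, 0.5684)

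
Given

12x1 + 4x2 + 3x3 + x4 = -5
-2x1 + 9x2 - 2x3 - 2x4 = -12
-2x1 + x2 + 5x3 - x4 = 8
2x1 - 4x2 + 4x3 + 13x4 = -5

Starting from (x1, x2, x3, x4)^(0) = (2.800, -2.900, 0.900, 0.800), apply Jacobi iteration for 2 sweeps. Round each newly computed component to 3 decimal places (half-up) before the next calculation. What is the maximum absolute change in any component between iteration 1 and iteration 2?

Iteration 1:
  x1 = (-5 - (4)·-2.900 - (3)·0.900 - (1)·0.800) / (12) = 0.258
  x2 = (-12 - (-2)·2.800 - (-2)·0.900 - (-2)·0.800) / (9) = -0.333
  x3 = (8 - (-2)·2.800 - (1)·-2.900 - (-1)·0.800) / (5) = 3.460
  x4 = (-5 - (2)·2.800 - (-4)·-2.900 - (4)·0.900) / (13) = -1.985
Iteration 2:
  x1 = (-5 - (4)·-0.333 - (3)·3.460 - (1)·-1.985) / (12) = -1.005
  x2 = (-12 - (-2)·0.258 - (-2)·3.460 - (-2)·-1.985) / (9) = -0.948
  x3 = (8 - (-2)·0.258 - (1)·-0.333 - (-1)·-1.985) / (5) = 1.373
  x4 = (-5 - (2)·0.258 - (-4)·-0.333 - (4)·3.460) / (13) = -1.591
Change: (-1.263, -0.615, -2.087, 0.394) → max |·| = 2.087

2.087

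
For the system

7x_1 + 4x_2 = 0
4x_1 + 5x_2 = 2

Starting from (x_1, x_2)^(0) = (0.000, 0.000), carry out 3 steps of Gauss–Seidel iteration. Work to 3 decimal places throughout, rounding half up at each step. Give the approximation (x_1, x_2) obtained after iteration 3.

Iteration 1:
  x_1 = (0 - (4)·0.000) / (7) = 0.000
  x_2 = (2 - (4)·0.000) / (5) = 0.400
Iteration 2:
  x_1 = (0 - (4)·0.400) / (7) = -0.229
  x_2 = (2 - (4)·-0.229) / (5) = 0.583
Iteration 3:
  x_1 = (0 - (4)·0.583) / (7) = -0.333
  x_2 = (2 - (4)·-0.333) / (5) = 0.666

(-0.333, 0.666)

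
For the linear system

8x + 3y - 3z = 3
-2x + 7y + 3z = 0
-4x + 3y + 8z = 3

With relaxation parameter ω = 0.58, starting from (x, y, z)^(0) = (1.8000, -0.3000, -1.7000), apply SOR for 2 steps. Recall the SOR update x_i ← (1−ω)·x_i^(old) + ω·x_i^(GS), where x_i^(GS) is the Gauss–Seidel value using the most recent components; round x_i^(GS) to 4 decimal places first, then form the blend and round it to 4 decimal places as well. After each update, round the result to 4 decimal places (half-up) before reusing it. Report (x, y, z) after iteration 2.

Iteration 1:
  x: GS value = (3 - (3)·-0.3000 - (-3)·-1.7000) / (8) = -0.1500;  x ← (1−ω)·1.8000 + ω·-0.1500 = 0.6690
  y: GS value = (0 - (-2)·0.6690 - (3)·-1.7000) / (7) = 0.9197;  y ← (1−ω)·-0.3000 + ω·0.9197 = 0.4074
  z: GS value = (3 - (-4)·0.6690 - (3)·0.4074) / (8) = 0.5567;  z ← (1−ω)·-1.7000 + ω·0.5567 = -0.3911
Iteration 2:
  x: GS value = (3 - (3)·0.4074 - (-3)·-0.3911) / (8) = 0.0756;  x ← (1−ω)·0.6690 + ω·0.0756 = 0.3248
  y: GS value = (0 - (-2)·0.3248 - (3)·-0.3911) / (7) = 0.2604;  y ← (1−ω)·0.4074 + ω·0.2604 = 0.3221
  z: GS value = (3 - (-4)·0.3248 - (3)·0.3221) / (8) = 0.4166;  z ← (1−ω)·-0.3911 + ω·0.4166 = 0.0774

(0.3248, 0.3221, 0.0774)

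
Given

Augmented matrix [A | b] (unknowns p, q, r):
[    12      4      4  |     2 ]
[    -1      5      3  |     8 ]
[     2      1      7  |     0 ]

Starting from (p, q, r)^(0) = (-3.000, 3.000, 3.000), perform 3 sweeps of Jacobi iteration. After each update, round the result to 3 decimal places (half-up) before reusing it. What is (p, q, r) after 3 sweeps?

Iteration 1:
  p = (2 - (4)·3.000 - (4)·3.000) / (12) = -1.833
  q = (8 - (-1)·-3.000 - (3)·3.000) / (5) = -0.800
  r = (0 - (2)·-3.000 - (1)·3.000) / (7) = 0.429
Iteration 2:
  p = (2 - (4)·-0.800 - (4)·0.429) / (12) = 0.290
  q = (8 - (-1)·-1.833 - (3)·0.429) / (5) = 0.976
  r = (0 - (2)·-1.833 - (1)·-0.800) / (7) = 0.638
Iteration 3:
  p = (2 - (4)·0.976 - (4)·0.638) / (12) = -0.371
  q = (8 - (-1)·0.290 - (3)·0.638) / (5) = 1.275
  r = (0 - (2)·0.290 - (1)·0.976) / (7) = -0.222

(-0.371, 1.275, -0.222)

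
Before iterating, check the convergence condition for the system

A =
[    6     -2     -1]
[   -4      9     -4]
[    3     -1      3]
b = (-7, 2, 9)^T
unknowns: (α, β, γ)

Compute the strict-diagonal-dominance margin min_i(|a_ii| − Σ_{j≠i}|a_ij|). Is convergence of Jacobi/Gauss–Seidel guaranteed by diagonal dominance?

row 1: |6| − (2+1) = 3
row 2: |9| − (4+4) = 1
row 3: |3| − (3+1) = -1
minimum over rows = -1 → not strictly diagonally dominant

-1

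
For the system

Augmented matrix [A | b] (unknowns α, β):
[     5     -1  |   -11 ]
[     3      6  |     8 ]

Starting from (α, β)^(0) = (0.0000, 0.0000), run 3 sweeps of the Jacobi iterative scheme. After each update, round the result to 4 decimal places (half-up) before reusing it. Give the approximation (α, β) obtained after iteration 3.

Iteration 1:
  α = (-11 - (-1)·0.0000) / (5) = -2.2000
  β = (8 - (3)·0.0000) / (6) = 1.3333
Iteration 2:
  α = (-11 - (-1)·1.3333) / (5) = -1.9333
  β = (8 - (3)·-2.2000) / (6) = 2.4333
Iteration 3:
  α = (-11 - (-1)·2.4333) / (5) = -1.7133
  β = (8 - (3)·-1.9333) / (6) = 2.3000

(-1.7133, 2.3000)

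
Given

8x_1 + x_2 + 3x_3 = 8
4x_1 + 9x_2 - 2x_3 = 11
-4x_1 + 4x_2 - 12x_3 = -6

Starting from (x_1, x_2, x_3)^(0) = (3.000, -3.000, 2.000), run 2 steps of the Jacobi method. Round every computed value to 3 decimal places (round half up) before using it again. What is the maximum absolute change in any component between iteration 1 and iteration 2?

1.903

Iteration 1:
  x_1 = (8 - (1)·-3.000 - (3)·2.000) / (8) = 0.625
  x_2 = (11 - (4)·3.000 - (-2)·2.000) / (9) = 0.333
  x_3 = (-6 - (-4)·3.000 - (4)·-3.000) / (-12) = -1.500
Iteration 2:
  x_1 = (8 - (1)·0.333 - (3)·-1.500) / (8) = 1.521
  x_2 = (11 - (4)·0.625 - (-2)·-1.500) / (9) = 0.611
  x_3 = (-6 - (-4)·0.625 - (4)·0.333) / (-12) = 0.403
Change: (0.896, 0.278, 1.903) → max |·| = 1.903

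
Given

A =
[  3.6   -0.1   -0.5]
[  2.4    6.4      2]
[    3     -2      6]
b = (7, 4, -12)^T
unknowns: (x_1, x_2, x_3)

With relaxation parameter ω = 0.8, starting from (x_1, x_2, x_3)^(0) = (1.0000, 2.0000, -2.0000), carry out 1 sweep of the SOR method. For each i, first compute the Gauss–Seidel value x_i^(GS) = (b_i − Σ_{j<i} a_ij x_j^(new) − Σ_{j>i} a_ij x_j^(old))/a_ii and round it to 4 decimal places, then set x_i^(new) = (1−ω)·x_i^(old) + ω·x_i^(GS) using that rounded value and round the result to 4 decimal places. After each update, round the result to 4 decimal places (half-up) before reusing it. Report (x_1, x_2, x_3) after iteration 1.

(1.5778, 0.9266, -2.3840)

Iteration 1:
  x_1: GS value = (7 - (-0.1)·2.0000 - (-0.5)·-2.0000) / (3.6) = 1.7222;  x_1 ← (1−ω)·1.0000 + ω·1.7222 = 1.5778
  x_2: GS value = (4 - (2.4)·1.5778 - (2)·-2.0000) / (6.4) = 0.6583;  x_2 ← (1−ω)·2.0000 + ω·0.6583 = 0.9266
  x_3: GS value = (-12 - (3)·1.5778 - (-2)·0.9266) / (6) = -2.4800;  x_3 ← (1−ω)·-2.0000 + ω·-2.4800 = -2.3840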